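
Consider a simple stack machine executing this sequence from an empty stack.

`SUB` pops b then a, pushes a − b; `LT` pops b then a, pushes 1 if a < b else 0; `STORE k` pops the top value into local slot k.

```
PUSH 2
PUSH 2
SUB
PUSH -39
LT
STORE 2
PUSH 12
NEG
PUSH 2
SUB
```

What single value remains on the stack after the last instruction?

-14

PUSH 2   -> 2
PUSH 2   -> 2 2
SUB      -> 0
PUSH -39 -> 0 -39
LT       -> 0
STORE 2  -> (empty)
PUSH 12  -> 12
NEG      -> -12
PUSH 2   -> -12 2
SUB      -> -14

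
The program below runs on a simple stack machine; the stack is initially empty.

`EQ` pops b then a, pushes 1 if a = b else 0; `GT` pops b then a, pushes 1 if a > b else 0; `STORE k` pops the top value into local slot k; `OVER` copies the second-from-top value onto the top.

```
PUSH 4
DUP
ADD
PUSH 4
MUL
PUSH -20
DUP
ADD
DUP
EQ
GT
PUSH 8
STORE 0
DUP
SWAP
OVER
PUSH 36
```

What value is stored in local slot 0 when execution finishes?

PUSH 4   -> [4]
DUP      -> [4, 4]
ADD      -> [8]
PUSH 4   -> [8, 4]
MUL      -> [32]
PUSH -20 -> [32, -20]
DUP      -> [32, -20, -20]
ADD      -> [32, -40]
DUP      -> [32, -40, -40]
EQ       -> [32, 1]
GT       -> [1]
PUSH 8   -> [1, 8]
STORE 0  -> [1]
DUP      -> [1, 1]
SWAP     -> [1, 1]
OVER     -> [1, 1, 1]
PUSH 36  -> [1, 1, 1, 36]

8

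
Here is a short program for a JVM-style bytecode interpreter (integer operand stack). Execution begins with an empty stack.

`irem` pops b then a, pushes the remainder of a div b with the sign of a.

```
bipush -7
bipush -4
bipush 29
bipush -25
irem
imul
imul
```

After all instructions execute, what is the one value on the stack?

bipush -7  → -7
bipush -4  → -7 -4
bipush 29  → -7 -4 29
bipush -25 → -7 -4 29 -25
irem       → -7 -4 4
imul       → -7 -16
imul       → 112

112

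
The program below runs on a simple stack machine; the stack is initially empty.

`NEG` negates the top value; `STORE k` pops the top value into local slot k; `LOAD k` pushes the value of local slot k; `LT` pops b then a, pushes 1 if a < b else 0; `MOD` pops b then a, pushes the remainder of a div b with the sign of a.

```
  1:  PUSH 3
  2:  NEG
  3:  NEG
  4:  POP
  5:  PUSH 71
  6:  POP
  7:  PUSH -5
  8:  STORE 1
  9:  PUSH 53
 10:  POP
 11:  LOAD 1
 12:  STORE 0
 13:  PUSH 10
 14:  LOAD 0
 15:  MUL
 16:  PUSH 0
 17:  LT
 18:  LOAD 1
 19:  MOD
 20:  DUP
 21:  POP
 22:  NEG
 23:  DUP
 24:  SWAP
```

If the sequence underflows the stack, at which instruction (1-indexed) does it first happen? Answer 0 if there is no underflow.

0

PUSH 3   [3]
NEG      [-3]
NEG      [3]
POP      []
PUSH 71  [71]
POP      []
PUSH -5  [-5]
STORE 1  []
PUSH 53  [53]
POP      []
LOAD 1   [-5]
STORE 0  []
PUSH 10  [10]
LOAD 0   [10, -5]
MUL      [-50]
PUSH 0   [-50, 0]
LT       [1]
LOAD 1   [1, -5]
MOD      [1]
DUP      [1, 1]
POP      [1]
NEG      [-1]
DUP      [-1, -1]
SWAP     [-1, -1]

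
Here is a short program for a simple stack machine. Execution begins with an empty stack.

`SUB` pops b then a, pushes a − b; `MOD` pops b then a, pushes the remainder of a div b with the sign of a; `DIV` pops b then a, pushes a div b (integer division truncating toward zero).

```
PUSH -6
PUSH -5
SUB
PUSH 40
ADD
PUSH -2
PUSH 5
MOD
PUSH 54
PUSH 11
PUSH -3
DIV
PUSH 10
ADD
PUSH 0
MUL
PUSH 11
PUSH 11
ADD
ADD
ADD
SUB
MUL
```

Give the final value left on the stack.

PUSH -6 → -6
PUSH -5 → -6 -5
SUB     → -1
PUSH 40 → -1 40
ADD     → 39
PUSH -2 → 39 -2
PUSH 5  → 39 -2 5
MOD     → 39 -2
PUSH 54 → 39 -2 54
PUSH 11 → 39 -2 54 11
PUSH -3 → 39 -2 54 11 -3
DIV     → 39 -2 54 -3
PUSH 10 → 39 -2 54 -3 10
ADD     → 39 -2 54 7
PUSH 0  → 39 -2 54 7 0
MUL     → 39 -2 54 0
PUSH 11 → 39 -2 54 0 11
PUSH 11 → 39 -2 54 0 11 11
ADD     → 39 -2 54 0 22
ADD     → 39 -2 54 22
ADD     → 39 -2 76
SUB     → 39 -78
MUL     → -3042

-3042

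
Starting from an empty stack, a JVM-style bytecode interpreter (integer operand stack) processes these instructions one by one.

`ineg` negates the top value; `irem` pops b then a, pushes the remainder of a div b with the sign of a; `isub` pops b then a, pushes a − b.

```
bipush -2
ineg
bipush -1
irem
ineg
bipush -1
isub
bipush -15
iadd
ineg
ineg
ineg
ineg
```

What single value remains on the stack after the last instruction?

-14

bipush -2   [-2]
ineg        [2]
bipush -1   [2, -1]
irem        [0]
ineg        [0]
bipush -1   [0, -1]
isub        [1]
bipush -15  [1, -15]
iadd        [-14]
ineg        [14]
ineg        [-14]
ineg        [14]
ineg        [-14]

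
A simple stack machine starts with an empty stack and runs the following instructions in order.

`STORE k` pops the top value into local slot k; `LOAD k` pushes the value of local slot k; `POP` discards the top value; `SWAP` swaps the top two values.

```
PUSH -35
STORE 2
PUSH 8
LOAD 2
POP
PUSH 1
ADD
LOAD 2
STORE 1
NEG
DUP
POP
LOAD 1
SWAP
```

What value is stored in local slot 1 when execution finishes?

-35

PUSH -35 -> [-35]
STORE 2  -> []
PUSH 8   -> [8]
LOAD 2   -> [8, -35]
POP      -> [8]
PUSH 1   -> [8, 1]
ADD      -> [9]
LOAD 2   -> [9, -35]
STORE 1  -> [9]
NEG      -> [-9]
DUP      -> [-9, -9]
POP      -> [-9]
LOAD 1   -> [-9, -35]
SWAP     -> [-35, -9]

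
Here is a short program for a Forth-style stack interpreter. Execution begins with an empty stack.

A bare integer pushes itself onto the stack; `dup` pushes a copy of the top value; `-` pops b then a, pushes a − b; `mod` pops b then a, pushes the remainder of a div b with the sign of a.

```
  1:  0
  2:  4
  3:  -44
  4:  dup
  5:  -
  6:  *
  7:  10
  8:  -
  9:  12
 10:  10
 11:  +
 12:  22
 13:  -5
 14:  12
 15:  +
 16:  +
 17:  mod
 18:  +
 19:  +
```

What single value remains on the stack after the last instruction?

12

0    0
4    0 4
-44  0 4 -44
dup  0 4 -44 -44
-    0 4 0
*    0 0
10   0 0 10
-    0 -10
12   0 -10 12
10   0 -10 12 10
+    0 -10 22
22   0 -10 22 22
-5   0 -10 22 22 -5
12   0 -10 22 22 -5 12
+    0 -10 22 22 7
+    0 -10 22 29
mod  0 -10 22
+    0 12
+    12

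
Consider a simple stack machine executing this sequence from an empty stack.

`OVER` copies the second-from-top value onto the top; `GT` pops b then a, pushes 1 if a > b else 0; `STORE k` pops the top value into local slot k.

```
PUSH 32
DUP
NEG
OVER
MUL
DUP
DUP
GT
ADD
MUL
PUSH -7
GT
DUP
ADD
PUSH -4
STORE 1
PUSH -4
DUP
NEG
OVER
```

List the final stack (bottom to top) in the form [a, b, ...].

[0, -4, 4, -4]

PUSH 32 → [32]
DUP     → [32, 32]
NEG     → [32, -32]
OVER    → [32, -32, 32]
MUL     → [32, -1024]
DUP     → [32, -1024, -1024]
DUP     → [32, -1024, -1024, -1024]
GT      → [32, -1024, 0]
ADD     → [32, -1024]
MUL     → [-32768]
PUSH -7 → [-32768, -7]
GT      → [0]
DUP     → [0, 0]
ADD     → [0]
PUSH -4 → [0, -4]
STORE 1 → [0]
PUSH -4 → [0, -4]
DUP     → [0, -4, -4]
NEG     → [0, -4, 4]
OVER    → [0, -4, 4, -4]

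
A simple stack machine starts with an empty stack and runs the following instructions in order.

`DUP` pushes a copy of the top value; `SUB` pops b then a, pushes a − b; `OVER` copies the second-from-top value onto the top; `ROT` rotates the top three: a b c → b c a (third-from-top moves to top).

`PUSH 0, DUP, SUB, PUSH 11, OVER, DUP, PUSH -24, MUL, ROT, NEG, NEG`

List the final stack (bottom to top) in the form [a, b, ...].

[0, 0, 0, 11]

PUSH 0   : 0
DUP      : 0 0
SUB      : 0
PUSH 11  : 0 11
OVER     : 0 11 0
DUP      : 0 11 0 0
PUSH -24 : 0 11 0 0 -24
MUL      : 0 11 0 0
ROT      : 0 0 0 11
NEG      : 0 0 0 -11
NEG      : 0 0 0 11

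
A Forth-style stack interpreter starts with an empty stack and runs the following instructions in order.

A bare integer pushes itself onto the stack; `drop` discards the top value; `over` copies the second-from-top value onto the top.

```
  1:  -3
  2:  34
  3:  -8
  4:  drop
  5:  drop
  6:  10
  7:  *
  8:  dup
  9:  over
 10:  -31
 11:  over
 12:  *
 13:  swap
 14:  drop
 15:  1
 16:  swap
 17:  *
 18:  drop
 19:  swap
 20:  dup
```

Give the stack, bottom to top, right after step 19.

-3    -3
34    -3 34
-8    -3 34 -8
drop  -3 34
drop  -3
10    -3 10
*     -30
dup   -30 -30
over  -30 -30 -30
-31   -30 -30 -30 -31
over  -30 -30 -30 -31 -30
*     -30 -30 -30 930
swap  -30 -30 930 -30
drop  -30 -30 930
1     -30 -30 930 1
swap  -30 -30 1 930
*     -30 -30 930
drop  -30 -30
swap  -30 -30

[-30, -30]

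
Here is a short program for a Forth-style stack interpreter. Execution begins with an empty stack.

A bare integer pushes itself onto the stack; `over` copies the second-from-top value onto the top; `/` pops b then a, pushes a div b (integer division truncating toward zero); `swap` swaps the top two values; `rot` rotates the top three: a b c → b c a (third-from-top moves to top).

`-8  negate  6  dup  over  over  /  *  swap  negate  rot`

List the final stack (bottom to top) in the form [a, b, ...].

[6, -6, 8]

-8     : [-8]
negate : [8]
6      : [8, 6]
dup    : [8, 6, 6]
over   : [8, 6, 6, 6]
over   : [8, 6, 6, 6, 6]
/      : [8, 6, 6, 1]
*      : [8, 6, 6]
swap   : [8, 6, 6]
negate : [8, 6, -6]
rot    : [6, -6, 8]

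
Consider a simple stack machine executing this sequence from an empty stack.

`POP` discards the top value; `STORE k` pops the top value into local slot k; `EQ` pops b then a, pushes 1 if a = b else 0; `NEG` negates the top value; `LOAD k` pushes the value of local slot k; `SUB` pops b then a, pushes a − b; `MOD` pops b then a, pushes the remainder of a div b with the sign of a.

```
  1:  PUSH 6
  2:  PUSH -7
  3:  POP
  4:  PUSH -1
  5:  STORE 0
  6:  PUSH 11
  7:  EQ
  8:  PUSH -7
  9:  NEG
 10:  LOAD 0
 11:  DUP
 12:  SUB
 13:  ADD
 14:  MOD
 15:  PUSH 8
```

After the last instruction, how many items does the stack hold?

PUSH 6   6
PUSH -7  6 -7
POP      6
PUSH -1  6 -1
STORE 0  6
PUSH 11  6 11
EQ       0
PUSH -7  0 -7
NEG      0 7
LOAD 0   0 7 -1
DUP      0 7 -1 -1
SUB      0 7 0
ADD      0 7
MOD      0
PUSH 8   0 8

2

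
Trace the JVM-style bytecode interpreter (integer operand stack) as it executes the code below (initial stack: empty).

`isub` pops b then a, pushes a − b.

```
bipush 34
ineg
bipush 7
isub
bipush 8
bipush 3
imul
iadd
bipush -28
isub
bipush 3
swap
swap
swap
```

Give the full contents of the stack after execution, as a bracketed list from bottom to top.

[3, 11]

bipush 34  → 34
ineg       → -34
bipush 7   → -34 7
isub       → -41
bipush 8   → -41 8
bipush 3   → -41 8 3
imul       → -41 24
iadd       → -17
bipush -28 → -17 -28
isub       → 11
bipush 3   → 11 3
swap       → 3 11
swap       → 11 3
swap       → 3 11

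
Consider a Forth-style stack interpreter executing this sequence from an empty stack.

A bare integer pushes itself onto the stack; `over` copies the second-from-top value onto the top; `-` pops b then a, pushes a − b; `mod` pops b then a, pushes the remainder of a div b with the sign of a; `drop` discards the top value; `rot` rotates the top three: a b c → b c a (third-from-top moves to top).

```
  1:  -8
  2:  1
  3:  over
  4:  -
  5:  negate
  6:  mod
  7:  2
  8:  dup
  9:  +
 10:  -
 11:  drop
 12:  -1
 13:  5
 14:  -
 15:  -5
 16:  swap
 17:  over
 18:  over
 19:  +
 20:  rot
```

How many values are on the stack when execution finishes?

3

-8      [-8]
1       [-8, 1]
over    [-8, 1, -8]
-       [-8, 9]
negate  [-8, -9]
mod     [-8]
2       [-8, 2]
dup     [-8, 2, 2]
+       [-8, 4]
-       [-12]
drop    []
-1      [-1]
5       [-1, 5]
-       [-6]
-5      [-6, -5]
swap    [-5, -6]
over    [-5, -6, -5]
over    [-5, -6, -5, -6]
+       [-5, -6, -11]
rot     [-6, -11, -5]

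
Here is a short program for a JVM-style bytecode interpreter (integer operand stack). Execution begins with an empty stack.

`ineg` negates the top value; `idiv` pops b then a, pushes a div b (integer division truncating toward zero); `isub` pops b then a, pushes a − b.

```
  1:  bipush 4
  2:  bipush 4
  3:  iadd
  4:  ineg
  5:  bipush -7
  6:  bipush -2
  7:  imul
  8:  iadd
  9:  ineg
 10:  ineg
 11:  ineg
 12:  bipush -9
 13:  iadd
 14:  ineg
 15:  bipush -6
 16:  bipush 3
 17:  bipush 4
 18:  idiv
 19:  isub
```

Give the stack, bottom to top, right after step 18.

bipush 4  : 4
bipush 4  : 4 4
iadd      : 8
ineg      : -8
bipush -7 : -8 -7
bipush -2 : -8 -7 -2
imul      : -8 14
iadd      : 6
ineg      : -6
ineg      : 6
ineg      : -6
bipush -9 : -6 -9
iadd      : -15
ineg      : 15
bipush -6 : 15 -6
bipush 3  : 15 -6 3
bipush 4  : 15 -6 3 4
idiv      : 15 -6 0

[15, -6, 0]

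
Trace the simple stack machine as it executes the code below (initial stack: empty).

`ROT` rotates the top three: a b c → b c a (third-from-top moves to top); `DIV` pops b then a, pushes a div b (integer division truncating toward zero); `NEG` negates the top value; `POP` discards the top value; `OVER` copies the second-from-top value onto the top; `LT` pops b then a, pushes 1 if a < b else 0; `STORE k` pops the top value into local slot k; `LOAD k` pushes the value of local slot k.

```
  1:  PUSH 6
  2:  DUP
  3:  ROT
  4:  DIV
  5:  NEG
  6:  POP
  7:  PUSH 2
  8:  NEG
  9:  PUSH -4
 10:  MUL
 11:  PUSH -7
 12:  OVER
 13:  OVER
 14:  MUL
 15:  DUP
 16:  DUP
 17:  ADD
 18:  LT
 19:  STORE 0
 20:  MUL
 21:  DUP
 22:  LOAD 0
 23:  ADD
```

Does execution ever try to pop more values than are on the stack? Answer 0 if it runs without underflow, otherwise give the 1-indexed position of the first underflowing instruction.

PUSH 6 : [6]
DUP    : [6, 6]
ROT  — needs 3 operands, stack has 2 → underflow

3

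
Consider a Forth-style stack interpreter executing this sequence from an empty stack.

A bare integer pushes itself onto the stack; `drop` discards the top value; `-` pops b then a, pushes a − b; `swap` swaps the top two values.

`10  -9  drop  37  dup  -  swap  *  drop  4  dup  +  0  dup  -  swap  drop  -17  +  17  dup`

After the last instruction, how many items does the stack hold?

10   → [10]
-9   → [10, -9]
drop → [10]
37   → [10, 37]
dup  → [10, 37, 37]
-    → [10, 0]
swap → [0, 10]
*    → [0]
drop → []
4    → [4]
dup  → [4, 4]
+    → [8]
0    → [8, 0]
dup  → [8, 0, 0]
-    → [8, 0]
swap → [0, 8]
drop → [0]
-17  → [0, -17]
+    → [-17]
17   → [-17, 17]
dup  → [-17, 17, 17]

3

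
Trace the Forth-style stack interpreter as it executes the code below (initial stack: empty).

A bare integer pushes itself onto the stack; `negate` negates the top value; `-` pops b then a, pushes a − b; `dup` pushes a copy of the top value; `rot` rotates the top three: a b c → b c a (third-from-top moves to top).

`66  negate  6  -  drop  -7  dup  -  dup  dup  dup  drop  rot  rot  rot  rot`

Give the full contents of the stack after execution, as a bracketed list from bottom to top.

[0, 0, 0]

66      [66]
negate  [-66]
6       [-66, 6]
-       [-72]
drop    []
-7      [-7]
dup     [-7, -7]
-       [0]
dup     [0, 0]
dup     [0, 0, 0]
dup     [0, 0, 0, 0]
drop    [0, 0, 0]
rot     [0, 0, 0]
rot     [0, 0, 0]
rot     [0, 0, 0]
rot     [0, 0, 0]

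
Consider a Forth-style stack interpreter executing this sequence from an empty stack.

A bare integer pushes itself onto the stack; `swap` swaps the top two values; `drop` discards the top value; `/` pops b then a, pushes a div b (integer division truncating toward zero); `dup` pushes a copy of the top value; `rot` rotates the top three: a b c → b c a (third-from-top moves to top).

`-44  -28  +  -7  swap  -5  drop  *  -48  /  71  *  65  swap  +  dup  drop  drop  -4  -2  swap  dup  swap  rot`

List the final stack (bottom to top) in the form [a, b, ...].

[-4, -4, -2]

-44  -> [-44]
-28  -> [-44, -28]
+    -> [-72]
-7   -> [-72, -7]
swap -> [-7, -72]
-5   -> [-7, -72, -5]
drop -> [-7, -72]
*    -> [504]
-48  -> [504, -48]
/    -> [-10]
71   -> [-10, 71]
*    -> [-710]
65   -> [-710, 65]
swap -> [65, -710]
+    -> [-645]
dup  -> [-645, -645]
drop -> [-645]
drop -> []
-4   -> [-4]
-2   -> [-4, -2]
swap -> [-2, -4]
dup  -> [-2, -4, -4]
swap -> [-2, -4, -4]
rot  -> [-4, -4, -2]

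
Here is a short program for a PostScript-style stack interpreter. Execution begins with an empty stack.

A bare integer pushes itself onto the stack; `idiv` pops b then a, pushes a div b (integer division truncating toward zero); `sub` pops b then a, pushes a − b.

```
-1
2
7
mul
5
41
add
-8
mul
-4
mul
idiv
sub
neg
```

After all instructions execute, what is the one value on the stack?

1

-1   -> [-1]
2    -> [-1, 2]
7    -> [-1, 2, 7]
mul  -> [-1, 14]
5    -> [-1, 14, 5]
41   -> [-1, 14, 5, 41]
add  -> [-1, 14, 46]
-8   -> [-1, 14, 46, -8]
mul  -> [-1, 14, -368]
-4   -> [-1, 14, -368, -4]
mul  -> [-1, 14, 1472]
idiv -> [-1, 0]
sub  -> [-1]
neg  -> [1]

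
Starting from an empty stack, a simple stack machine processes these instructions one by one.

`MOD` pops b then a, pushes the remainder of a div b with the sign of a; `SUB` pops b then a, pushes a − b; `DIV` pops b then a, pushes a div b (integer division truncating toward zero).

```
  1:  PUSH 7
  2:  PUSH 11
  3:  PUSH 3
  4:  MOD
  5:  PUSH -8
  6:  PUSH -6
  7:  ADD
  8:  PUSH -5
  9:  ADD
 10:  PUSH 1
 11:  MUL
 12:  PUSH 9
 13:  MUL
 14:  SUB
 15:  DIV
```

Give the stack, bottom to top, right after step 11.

PUSH 7   7
PUSH 11  7 11
PUSH 3   7 11 3
MOD      7 2
PUSH -8  7 2 -8
PUSH -6  7 2 -8 -6
ADD      7 2 -14
PUSH -5  7 2 -14 -5
ADD      7 2 -19
PUSH 1   7 2 -19 1
MUL      7 2 -19

[7, 2, -19]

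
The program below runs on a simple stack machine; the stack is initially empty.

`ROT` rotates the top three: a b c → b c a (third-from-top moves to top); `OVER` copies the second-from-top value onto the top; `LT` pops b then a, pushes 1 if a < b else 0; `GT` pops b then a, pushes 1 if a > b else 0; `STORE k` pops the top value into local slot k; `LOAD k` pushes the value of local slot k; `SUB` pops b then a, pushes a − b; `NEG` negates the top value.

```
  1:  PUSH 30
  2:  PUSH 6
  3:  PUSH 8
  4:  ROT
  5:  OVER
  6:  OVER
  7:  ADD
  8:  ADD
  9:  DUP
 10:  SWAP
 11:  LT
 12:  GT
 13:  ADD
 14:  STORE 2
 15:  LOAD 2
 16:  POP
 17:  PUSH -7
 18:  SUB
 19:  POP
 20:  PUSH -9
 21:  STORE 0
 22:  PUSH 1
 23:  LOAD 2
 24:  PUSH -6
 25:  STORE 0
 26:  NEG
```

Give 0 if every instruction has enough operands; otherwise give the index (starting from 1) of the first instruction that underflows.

PUSH 30 -> [30]
PUSH 6  -> [30, 6]
PUSH 8  -> [30, 6, 8]
ROT     -> [6, 8, 30]
OVER    -> [6, 8, 30, 8]
OVER    -> [6, 8, 30, 8, 30]
ADD     -> [6, 8, 30, 38]
ADD     -> [6, 8, 68]
DUP     -> [6, 8, 68, 68]
SWAP    -> [6, 8, 68, 68]
LT      -> [6, 8, 0]
GT      -> [6, 1]
ADD     -> [7]
STORE 2 -> []
LOAD 2  -> [7]
POP     -> []
PUSH -7 -> [-7]
SUB  — needs 2 operands, stack has 1 → underflow

18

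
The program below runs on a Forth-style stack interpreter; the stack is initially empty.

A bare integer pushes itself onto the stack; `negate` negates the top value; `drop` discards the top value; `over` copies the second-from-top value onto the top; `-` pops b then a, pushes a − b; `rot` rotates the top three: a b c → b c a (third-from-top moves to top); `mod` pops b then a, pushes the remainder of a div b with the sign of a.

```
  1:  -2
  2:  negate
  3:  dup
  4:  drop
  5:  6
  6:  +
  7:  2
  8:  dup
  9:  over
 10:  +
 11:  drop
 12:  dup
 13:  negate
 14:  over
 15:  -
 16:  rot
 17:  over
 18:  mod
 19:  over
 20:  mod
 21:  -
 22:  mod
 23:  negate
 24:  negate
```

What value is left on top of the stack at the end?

-2     → -2
negate → 2
dup    → 2 2
drop   → 2
6      → 2 6
+      → 8
2      → 8 2
dup    → 8 2 2
over   → 8 2 2 2
+      → 8 2 4
drop   → 8 2
dup    → 8 2 2
negate → 8 2 -2
over   → 8 2 -2 2
-      → 8 2 -4
rot    → 2 -4 8
over   → 2 -4 8 -4
mod    → 2 -4 0
over   → 2 -4 0 -4
mod    → 2 -4 0
-      → 2 -4
mod    → 2
negate → -2
negate → 2

2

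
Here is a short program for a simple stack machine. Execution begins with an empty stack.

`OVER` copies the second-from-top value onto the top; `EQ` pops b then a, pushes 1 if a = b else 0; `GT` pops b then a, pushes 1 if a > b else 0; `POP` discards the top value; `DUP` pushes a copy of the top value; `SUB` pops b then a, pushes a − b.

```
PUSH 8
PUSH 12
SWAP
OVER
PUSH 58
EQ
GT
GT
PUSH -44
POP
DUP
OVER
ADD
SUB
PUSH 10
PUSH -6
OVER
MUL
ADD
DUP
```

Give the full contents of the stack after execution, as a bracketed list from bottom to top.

PUSH 8    [8]
PUSH 12   [8, 12]
SWAP      [12, 8]
OVER      [12, 8, 12]
PUSH 58   [12, 8, 12, 58]
EQ        [12, 8, 0]
GT        [12, 1]
GT        [1]
PUSH -44  [1, -44]
POP       [1]
DUP       [1, 1]
OVER      [1, 1, 1]
ADD       [1, 2]
SUB       [-1]
PUSH 10   [-1, 10]
PUSH -6   [-1, 10, -6]
OVER      [-1, 10, -6, 10]
MUL       [-1, 10, -60]
ADD       [-1, -50]
DUP       [-1, -50, -50]

[-1, -50, -50]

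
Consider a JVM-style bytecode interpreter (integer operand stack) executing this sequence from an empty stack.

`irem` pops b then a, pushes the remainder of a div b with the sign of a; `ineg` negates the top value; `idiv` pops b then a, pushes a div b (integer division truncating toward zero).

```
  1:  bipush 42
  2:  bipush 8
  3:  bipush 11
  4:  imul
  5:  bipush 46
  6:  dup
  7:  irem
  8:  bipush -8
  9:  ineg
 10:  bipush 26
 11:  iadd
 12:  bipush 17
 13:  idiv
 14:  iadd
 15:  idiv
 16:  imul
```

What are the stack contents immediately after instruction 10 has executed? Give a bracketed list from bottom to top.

[42, 88, 0, 8, 26]

bipush 42 : [42]
bipush 8  : [42, 8]
bipush 11 : [42, 8, 11]
imul      : [42, 88]
bipush 46 : [42, 88, 46]
dup       : [42, 88, 46, 46]
irem      : [42, 88, 0]
bipush -8 : [42, 88, 0, -8]
ineg      : [42, 88, 0, 8]
bipush 26 : [42, 88, 0, 8, 26]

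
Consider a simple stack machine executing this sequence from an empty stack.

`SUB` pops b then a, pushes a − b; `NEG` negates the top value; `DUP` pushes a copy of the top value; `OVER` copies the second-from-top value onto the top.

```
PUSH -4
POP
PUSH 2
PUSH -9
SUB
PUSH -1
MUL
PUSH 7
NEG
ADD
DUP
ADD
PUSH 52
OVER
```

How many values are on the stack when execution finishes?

3

PUSH -4  -4
POP      (empty)
PUSH 2   2
PUSH -9  2 -9
SUB      11
PUSH -1  11 -1
MUL      -11
PUSH 7   -11 7
NEG      -11 -7
ADD      -18
DUP      -18 -18
ADD      -36
PUSH 52  -36 52
OVER     -36 52 -36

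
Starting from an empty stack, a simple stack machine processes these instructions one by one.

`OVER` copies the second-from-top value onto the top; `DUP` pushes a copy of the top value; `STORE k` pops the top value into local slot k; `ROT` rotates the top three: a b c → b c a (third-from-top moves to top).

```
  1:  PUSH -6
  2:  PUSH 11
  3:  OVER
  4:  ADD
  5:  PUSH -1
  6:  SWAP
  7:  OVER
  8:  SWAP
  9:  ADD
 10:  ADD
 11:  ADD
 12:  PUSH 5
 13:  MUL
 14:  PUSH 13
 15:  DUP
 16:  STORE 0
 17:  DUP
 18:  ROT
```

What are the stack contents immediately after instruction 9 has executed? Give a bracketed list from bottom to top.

[-6, -1, 4]

PUSH -6 -> [-6]
PUSH 11 -> [-6, 11]
OVER    -> [-6, 11, -6]
ADD     -> [-6, 5]
PUSH -1 -> [-6, 5, -1]
SWAP    -> [-6, -1, 5]
OVER    -> [-6, -1, 5, -1]
SWAP    -> [-6, -1, -1, 5]
ADD     -> [-6, -1, 4]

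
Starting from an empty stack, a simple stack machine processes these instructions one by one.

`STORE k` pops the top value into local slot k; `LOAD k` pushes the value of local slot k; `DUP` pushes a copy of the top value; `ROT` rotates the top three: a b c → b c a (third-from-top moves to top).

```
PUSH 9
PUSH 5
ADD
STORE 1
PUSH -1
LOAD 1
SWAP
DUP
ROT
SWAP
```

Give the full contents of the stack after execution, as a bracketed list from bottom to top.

[-1, 14, -1]

PUSH 9   [9]
PUSH 5   [9, 5]
ADD      [14]
STORE 1  []
PUSH -1  [-1]
LOAD 1   [-1, 14]
SWAP     [14, -1]
DUP      [14, -1, -1]
ROT      [-1, -1, 14]
SWAP     [-1, 14, -1]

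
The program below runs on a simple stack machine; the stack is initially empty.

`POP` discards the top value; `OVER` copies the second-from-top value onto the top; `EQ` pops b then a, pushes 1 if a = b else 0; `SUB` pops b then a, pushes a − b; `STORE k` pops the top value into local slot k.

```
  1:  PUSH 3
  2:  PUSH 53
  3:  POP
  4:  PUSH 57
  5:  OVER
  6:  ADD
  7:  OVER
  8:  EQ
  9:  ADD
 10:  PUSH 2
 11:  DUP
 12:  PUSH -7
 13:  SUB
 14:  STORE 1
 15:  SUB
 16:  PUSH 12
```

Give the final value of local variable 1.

9

PUSH 3  → 3
PUSH 53 → 3 53
POP     → 3
PUSH 57 → 3 57
OVER    → 3 57 3
ADD     → 3 60
OVER    → 3 60 3
EQ      → 3 0
ADD     → 3
PUSH 2  → 3 2
DUP     → 3 2 2
PUSH -7 → 3 2 2 -7
SUB     → 3 2 9
STORE 1 → 3 2
SUB     → 1
PUSH 12 → 1 12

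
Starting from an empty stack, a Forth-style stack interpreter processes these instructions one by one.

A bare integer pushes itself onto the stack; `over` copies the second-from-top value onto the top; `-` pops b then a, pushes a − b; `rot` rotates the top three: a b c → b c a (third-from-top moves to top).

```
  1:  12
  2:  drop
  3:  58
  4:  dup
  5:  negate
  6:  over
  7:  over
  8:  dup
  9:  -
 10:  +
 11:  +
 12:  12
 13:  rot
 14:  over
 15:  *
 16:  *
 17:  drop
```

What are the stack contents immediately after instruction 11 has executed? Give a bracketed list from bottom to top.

12     -> 12
drop   -> (empty)
58     -> 58
dup    -> 58 58
negate -> 58 -58
over   -> 58 -58 58
over   -> 58 -58 58 -58
dup    -> 58 -58 58 -58 -58
-      -> 58 -58 58 0
+      -> 58 -58 58
+      -> 58 0

[58, 0]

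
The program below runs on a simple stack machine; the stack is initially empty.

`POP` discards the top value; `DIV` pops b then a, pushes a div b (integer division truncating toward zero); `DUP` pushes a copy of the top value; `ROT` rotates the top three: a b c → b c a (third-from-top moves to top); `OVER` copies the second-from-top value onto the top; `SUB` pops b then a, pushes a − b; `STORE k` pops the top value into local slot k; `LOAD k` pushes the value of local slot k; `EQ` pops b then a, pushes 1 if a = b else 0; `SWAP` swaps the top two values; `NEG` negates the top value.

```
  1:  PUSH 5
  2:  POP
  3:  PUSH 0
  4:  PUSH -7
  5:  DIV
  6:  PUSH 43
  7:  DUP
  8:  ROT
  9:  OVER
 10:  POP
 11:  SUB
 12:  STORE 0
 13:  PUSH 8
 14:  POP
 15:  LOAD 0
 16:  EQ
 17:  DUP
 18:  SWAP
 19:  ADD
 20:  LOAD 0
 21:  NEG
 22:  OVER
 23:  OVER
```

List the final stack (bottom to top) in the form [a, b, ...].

PUSH 5   [5]
POP      []
PUSH 0   [0]
PUSH -7  [0, -7]
DIV      [0]
PUSH 43  [0, 43]
DUP      [0, 43, 43]
ROT      [43, 43, 0]
OVER     [43, 43, 0, 43]
POP      [43, 43, 0]
SUB      [43, 43]
STORE 0  [43]
PUSH 8   [43, 8]
POP      [43]
LOAD 0   [43, 43]
EQ       [1]
DUP      [1, 1]
SWAP     [1, 1]
ADD      [2]
LOAD 0   [2, 43]
NEG      [2, -43]
OVER     [2, -43, 2]
OVER     [2, -43, 2, -43]

[2, -43, 2, -43]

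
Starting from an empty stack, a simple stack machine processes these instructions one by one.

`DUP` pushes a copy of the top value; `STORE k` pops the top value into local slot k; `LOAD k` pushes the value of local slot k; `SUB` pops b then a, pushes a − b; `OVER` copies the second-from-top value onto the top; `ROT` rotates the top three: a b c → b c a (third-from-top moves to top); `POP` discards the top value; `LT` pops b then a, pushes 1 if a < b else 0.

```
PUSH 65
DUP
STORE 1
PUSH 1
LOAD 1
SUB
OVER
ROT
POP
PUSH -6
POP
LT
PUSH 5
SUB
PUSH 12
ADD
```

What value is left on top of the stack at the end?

8

PUSH 65  [65]
DUP      [65, 65]
STORE 1  [65]
PUSH 1   [65, 1]
LOAD 1   [65, 1, 65]
SUB      [65, -64]
OVER     [65, -64, 65]
ROT      [-64, 65, 65]
POP      [-64, 65]
PUSH -6  [-64, 65, -6]
POP      [-64, 65]
LT       [1]
PUSH 5   [1, 5]
SUB      [-4]
PUSH 12  [-4, 12]
ADD      [8]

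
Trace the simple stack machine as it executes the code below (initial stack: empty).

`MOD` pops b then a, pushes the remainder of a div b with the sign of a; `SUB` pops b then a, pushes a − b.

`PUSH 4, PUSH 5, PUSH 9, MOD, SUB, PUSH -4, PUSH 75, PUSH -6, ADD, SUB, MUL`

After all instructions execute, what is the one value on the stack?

73

PUSH 4   [4]
PUSH 5   [4, 5]
PUSH 9   [4, 5, 9]
MOD      [4, 5]
SUB      [-1]
PUSH -4  [-1, -4]
PUSH 75  [-1, -4, 75]
PUSH -6  [-1, -4, 75, -6]
ADD      [-1, -4, 69]
SUB      [-1, -73]
MUL      [73]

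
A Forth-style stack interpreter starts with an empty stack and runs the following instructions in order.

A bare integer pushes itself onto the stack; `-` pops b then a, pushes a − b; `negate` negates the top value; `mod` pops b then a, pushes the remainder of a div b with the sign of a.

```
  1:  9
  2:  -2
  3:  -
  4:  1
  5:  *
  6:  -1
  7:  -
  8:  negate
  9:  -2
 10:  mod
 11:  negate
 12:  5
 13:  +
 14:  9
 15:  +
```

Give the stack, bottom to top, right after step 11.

[0]

9      : [9]
-2     : [9, -2]
-      : [11]
1      : [11, 1]
*      : [11]
-1     : [11, -1]
-      : [12]
negate : [-12]
-2     : [-12, -2]
mod    : [0]
negate : [0]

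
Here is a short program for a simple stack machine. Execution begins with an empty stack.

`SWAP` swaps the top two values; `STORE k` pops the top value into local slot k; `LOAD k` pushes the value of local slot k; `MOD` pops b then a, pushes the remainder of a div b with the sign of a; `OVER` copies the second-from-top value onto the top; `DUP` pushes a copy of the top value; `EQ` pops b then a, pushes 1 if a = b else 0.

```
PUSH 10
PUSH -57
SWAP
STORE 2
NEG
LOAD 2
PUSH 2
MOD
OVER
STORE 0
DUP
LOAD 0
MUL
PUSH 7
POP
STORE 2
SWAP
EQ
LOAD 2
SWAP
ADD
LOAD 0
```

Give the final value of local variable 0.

57

PUSH 10  : [10]
PUSH -57 : [10, -57]
SWAP     : [-57, 10]
STORE 2  : [-57]
NEG      : [57]
LOAD 2   : [57, 10]
PUSH 2   : [57, 10, 2]
MOD      : [57, 0]
OVER     : [57, 0, 57]
STORE 0  : [57, 0]
DUP      : [57, 0, 0]
LOAD 0   : [57, 0, 0, 57]
MUL      : [57, 0, 0]
PUSH 7   : [57, 0, 0, 7]
POP      : [57, 0, 0]
STORE 2  : [57, 0]
SWAP     : [0, 57]
EQ       : [0]
LOAD 2   : [0, 0]
SWAP     : [0, 0]
ADD      : [0]
LOAD 0   : [0, 57]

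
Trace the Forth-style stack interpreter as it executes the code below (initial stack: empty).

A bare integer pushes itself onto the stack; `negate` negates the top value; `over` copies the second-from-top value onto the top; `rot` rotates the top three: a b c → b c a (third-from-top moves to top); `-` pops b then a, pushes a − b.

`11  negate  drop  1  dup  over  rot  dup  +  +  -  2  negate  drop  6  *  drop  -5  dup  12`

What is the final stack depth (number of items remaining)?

3

11     → [11]
negate → [-11]
drop   → []
1      → [1]
dup    → [1, 1]
over   → [1, 1, 1]
rot    → [1, 1, 1]
dup    → [1, 1, 1, 1]
+      → [1, 1, 2]
+      → [1, 3]
-      → [-2]
2      → [-2, 2]
negate → [-2, -2]
drop   → [-2]
6      → [-2, 6]
*      → [-12]
drop   → []
-5     → [-5]
dup    → [-5, -5]
12     → [-5, -5, 12]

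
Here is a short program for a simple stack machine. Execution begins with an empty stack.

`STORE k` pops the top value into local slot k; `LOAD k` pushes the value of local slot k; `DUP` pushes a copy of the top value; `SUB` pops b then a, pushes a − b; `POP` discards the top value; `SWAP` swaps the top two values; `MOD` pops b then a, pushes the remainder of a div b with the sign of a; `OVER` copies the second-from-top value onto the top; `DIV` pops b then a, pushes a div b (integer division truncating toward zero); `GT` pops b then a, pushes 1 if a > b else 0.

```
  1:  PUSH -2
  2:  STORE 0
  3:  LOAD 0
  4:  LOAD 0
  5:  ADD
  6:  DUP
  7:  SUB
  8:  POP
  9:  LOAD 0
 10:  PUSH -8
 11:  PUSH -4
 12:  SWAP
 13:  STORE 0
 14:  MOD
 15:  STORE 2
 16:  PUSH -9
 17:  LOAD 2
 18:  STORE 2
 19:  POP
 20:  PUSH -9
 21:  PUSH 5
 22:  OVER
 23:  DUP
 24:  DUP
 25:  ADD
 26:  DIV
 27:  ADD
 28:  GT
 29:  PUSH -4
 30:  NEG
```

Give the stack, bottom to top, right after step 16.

PUSH -2 -> -2
STORE 0 -> (empty)
LOAD 0  -> -2
LOAD 0  -> -2 -2
ADD     -> -4
DUP     -> -4 -4
SUB     -> 0
POP     -> (empty)
LOAD 0  -> -2
PUSH -8 -> -2 -8
PUSH -4 -> -2 -8 -4
SWAP    -> -2 -4 -8
STORE 0 -> -2 -4
MOD     -> -2
STORE 2 -> (empty)
PUSH -9 -> -9

[-9]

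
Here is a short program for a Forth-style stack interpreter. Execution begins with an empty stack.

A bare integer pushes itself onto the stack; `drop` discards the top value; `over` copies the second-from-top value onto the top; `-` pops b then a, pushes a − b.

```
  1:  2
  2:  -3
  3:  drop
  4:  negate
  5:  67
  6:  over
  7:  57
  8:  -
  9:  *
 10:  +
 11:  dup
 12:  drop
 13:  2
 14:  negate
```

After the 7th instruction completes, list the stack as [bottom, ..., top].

[-2, 67, -2, 57]

2      -> [2]
-3     -> [2, -3]
drop   -> [2]
negate -> [-2]
67     -> [-2, 67]
over   -> [-2, 67, -2]
57     -> [-2, 67, -2, 57]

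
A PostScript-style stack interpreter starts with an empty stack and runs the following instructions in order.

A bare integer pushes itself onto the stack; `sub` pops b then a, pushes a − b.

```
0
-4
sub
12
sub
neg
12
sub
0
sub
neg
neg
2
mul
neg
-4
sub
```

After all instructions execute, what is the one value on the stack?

0   -> [0]
-4  -> [0, -4]
sub -> [4]
12  -> [4, 12]
sub -> [-8]
neg -> [8]
12  -> [8, 12]
sub -> [-4]
0   -> [-4, 0]
sub -> [-4]
neg -> [4]
neg -> [-4]
2   -> [-4, 2]
mul -> [-8]
neg -> [8]
-4  -> [8, -4]
sub -> [12]

12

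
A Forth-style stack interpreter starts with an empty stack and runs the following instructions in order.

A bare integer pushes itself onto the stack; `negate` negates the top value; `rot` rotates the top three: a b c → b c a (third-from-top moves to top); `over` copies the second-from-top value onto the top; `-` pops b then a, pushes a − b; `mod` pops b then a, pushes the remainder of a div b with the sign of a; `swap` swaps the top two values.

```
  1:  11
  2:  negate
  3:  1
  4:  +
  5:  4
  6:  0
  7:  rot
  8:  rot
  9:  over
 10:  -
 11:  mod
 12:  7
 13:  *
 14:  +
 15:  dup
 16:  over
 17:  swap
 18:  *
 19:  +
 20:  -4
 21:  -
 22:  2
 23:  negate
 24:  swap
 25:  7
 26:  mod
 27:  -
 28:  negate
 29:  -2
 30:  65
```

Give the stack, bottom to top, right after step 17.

[-70, -70, -70]

11     : [11]
negate : [-11]
1      : [-11, 1]
+      : [-10]
4      : [-10, 4]
0      : [-10, 4, 0]
rot    : [4, 0, -10]
rot    : [0, -10, 4]
over   : [0, -10, 4, -10]
-      : [0, -10, 14]
mod    : [0, -10]
7      : [0, -10, 7]
*      : [0, -70]
+      : [-70]
dup    : [-70, -70]
over   : [-70, -70, -70]
swap   : [-70, -70, -70]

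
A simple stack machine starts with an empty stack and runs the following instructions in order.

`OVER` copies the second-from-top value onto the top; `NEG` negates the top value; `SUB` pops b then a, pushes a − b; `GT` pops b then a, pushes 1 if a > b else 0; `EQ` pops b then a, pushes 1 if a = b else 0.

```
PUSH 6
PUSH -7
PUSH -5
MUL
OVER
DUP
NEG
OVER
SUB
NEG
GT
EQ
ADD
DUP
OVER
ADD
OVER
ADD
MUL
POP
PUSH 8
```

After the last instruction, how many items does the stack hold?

1

PUSH 6  → [6]
PUSH -7 → [6, -7]
PUSH -5 → [6, -7, -5]
MUL     → [6, 35]
OVER    → [6, 35, 6]
DUP     → [6, 35, 6, 6]
NEG     → [6, 35, 6, -6]
OVER    → [6, 35, 6, -6, 6]
SUB     → [6, 35, 6, -12]
NEG     → [6, 35, 6, 12]
GT      → [6, 35, 0]
EQ      → [6, 0]
ADD     → [6]
DUP     → [6, 6]
OVER    → [6, 6, 6]
ADD     → [6, 12]
OVER    → [6, 12, 6]
ADD     → [6, 18]
MUL     → [108]
POP     → []
PUSH 8  → [8]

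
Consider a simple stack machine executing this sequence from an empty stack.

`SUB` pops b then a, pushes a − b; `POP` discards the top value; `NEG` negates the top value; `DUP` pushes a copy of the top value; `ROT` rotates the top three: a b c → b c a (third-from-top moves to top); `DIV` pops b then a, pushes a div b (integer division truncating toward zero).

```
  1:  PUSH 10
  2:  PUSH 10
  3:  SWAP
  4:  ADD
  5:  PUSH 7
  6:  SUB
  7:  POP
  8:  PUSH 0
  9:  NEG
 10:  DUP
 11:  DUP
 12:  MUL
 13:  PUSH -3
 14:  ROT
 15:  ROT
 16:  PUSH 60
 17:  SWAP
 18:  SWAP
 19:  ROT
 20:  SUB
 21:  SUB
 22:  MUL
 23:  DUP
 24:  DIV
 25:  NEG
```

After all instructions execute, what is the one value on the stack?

PUSH 10  10
PUSH 10  10 10
SWAP     10 10
ADD      20
PUSH 7   20 7
SUB      13
POP      (empty)
PUSH 0   0
NEG      0
DUP      0 0
DUP      0 0 0
MUL      0 0
PUSH -3  0 0 -3
ROT      0 -3 0
ROT      -3 0 0
PUSH 60  -3 0 0 60
SWAP     -3 0 60 0
SWAP     -3 0 0 60
ROT      -3 0 60 0
SUB      -3 0 60
SUB      -3 -60
MUL      180
DUP      180 180
DIV      1
NEG      -1

-1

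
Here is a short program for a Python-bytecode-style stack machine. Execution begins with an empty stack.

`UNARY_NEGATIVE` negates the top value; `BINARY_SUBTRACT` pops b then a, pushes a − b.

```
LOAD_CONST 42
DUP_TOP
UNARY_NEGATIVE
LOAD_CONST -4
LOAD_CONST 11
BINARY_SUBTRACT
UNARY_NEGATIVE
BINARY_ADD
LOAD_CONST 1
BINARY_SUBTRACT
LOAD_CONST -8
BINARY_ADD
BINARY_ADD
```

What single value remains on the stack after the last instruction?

LOAD_CONST 42   → 42
DUP_TOP         → 42 42
UNARY_NEGATIVE  → 42 -42
LOAD_CONST -4   → 42 -42 -4
LOAD_CONST 11   → 42 -42 -4 11
BINARY_SUBTRACT → 42 -42 -15
UNARY_NEGATIVE  → 42 -42 15
BINARY_ADD      → 42 -27
LOAD_CONST 1    → 42 -27 1
BINARY_SUBTRACT → 42 -28
LOAD_CONST -8   → 42 -28 -8
BINARY_ADD      → 42 -36
BINARY_ADD      → 6

6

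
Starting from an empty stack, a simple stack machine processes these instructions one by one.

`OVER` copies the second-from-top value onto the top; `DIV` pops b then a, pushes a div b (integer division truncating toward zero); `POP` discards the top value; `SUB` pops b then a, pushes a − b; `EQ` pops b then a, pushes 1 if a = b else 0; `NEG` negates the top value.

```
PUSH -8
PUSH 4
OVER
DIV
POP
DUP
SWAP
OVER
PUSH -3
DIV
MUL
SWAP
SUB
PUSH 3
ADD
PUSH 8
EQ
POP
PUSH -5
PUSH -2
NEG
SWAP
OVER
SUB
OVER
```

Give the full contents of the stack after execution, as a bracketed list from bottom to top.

[2, -7, 2]

PUSH -8  [-8]
PUSH 4   [-8, 4]
OVER     [-8, 4, -8]
DIV      [-8, 0]
POP      [-8]
DUP      [-8, -8]
SWAP     [-8, -8]
OVER     [-8, -8, -8]
PUSH -3  [-8, -8, -8, -3]
DIV      [-8, -8, 2]
MUL      [-8, -16]
SWAP     [-16, -8]
SUB      [-8]
PUSH 3   [-8, 3]
ADD      [-5]
PUSH 8   [-5, 8]
EQ       [0]
POP      []
PUSH -5  [-5]
PUSH -2  [-5, -2]
NEG      [-5, 2]
SWAP     [2, -5]
OVER     [2, -5, 2]
SUB      [2, -7]
OVER     [2, -7, 2]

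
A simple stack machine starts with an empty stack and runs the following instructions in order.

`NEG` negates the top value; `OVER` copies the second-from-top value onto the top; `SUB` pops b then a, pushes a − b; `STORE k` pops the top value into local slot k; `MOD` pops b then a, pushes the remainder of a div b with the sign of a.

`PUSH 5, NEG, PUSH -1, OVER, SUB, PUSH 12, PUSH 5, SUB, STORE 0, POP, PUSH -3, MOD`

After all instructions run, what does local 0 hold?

7

PUSH 5  → [5]
NEG     → [-5]
PUSH -1 → [-5, -1]
OVER    → [-5, -1, -5]
SUB     → [-5, 4]
PUSH 12 → [-5, 4, 12]
PUSH 5  → [-5, 4, 12, 5]
SUB     → [-5, 4, 7]
STORE 0 → [-5, 4]
POP     → [-5]
PUSH -3 → [-5, -3]
MOD     → [-2]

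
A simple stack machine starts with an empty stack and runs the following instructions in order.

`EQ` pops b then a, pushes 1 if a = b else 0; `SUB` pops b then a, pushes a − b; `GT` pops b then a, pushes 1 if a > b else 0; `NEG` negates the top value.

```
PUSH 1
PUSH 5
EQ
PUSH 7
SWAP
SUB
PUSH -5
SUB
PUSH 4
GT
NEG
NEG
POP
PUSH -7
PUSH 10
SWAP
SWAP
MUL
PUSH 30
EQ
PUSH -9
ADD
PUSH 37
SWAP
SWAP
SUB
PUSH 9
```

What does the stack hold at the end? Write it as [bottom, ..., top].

PUSH 1  → [1]
PUSH 5  → [1, 5]
EQ      → [0]
PUSH 7  → [0, 7]
SWAP    → [7, 0]
SUB     → [7]
PUSH -5 → [7, -5]
SUB     → [12]
PUSH 4  → [12, 4]
GT      → [1]
NEG     → [-1]
NEG     → [1]
POP     → []
PUSH -7 → [-7]
PUSH 10 → [-7, 10]
SWAP    → [10, -7]
SWAP    → [-7, 10]
MUL     → [-70]
PUSH 30 → [-70, 30]
EQ      → [0]
PUSH -9 → [0, -9]
ADD     → [-9]
PUSH 37 → [-9, 37]
SWAP    → [37, -9]
SWAP    → [-9, 37]
SUB     → [-46]
PUSH 9  → [-46, 9]

[-46, 9]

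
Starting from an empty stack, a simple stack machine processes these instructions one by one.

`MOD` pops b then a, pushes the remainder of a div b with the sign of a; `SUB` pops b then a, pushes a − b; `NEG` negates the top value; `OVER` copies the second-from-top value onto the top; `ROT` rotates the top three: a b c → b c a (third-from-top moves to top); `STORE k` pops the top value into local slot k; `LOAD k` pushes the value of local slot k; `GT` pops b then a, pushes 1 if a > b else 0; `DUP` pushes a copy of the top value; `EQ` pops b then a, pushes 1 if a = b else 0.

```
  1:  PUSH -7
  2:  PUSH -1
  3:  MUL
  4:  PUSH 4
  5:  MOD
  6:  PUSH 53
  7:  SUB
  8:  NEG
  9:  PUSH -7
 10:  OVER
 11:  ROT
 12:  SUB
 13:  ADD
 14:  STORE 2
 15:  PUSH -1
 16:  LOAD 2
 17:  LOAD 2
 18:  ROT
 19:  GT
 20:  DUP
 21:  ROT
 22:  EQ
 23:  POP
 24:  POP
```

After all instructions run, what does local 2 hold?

-7

PUSH -7 → [-7]
PUSH -1 → [-7, -1]
MUL     → [7]
PUSH 4  → [7, 4]
MOD     → [3]
PUSH 53 → [3, 53]
SUB     → [-50]
NEG     → [50]
PUSH -7 → [50, -7]
OVER    → [50, -7, 50]
ROT     → [-7, 50, 50]
SUB     → [-7, 0]
ADD     → [-7]
STORE 2 → []
PUSH -1 → [-1]
LOAD 2  → [-1, -7]
LOAD 2  → [-1, -7, -7]
ROT     → [-7, -7, -1]
GT      → [-7, 0]
DUP     → [-7, 0, 0]
ROT     → [0, 0, -7]
EQ      → [0, 0]
POP     → [0]
POP     → []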